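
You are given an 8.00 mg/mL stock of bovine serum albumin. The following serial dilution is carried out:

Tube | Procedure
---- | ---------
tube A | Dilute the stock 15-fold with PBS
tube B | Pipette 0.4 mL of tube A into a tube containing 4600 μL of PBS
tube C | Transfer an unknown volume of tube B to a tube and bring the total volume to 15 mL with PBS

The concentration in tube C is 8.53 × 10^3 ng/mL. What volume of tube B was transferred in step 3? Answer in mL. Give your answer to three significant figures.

3.00 mL

Step 1: 15-fold → factor 15
Step 2: 0.4 mL + 4600 μL = 5 mL total → factor 5/0.4 = 12.5
Step 3: v brought to 15 mL → factor = 15 mL/v
Product of known-step factors = 187.5
Overall factor = 8.00 mg/mL / (8.53 × 10^3 ng/mL) = 937.87
Step-3 factor = 937.87 / 187.5 = 5.002
v = 15 mL / 5.002 = 3.00 mL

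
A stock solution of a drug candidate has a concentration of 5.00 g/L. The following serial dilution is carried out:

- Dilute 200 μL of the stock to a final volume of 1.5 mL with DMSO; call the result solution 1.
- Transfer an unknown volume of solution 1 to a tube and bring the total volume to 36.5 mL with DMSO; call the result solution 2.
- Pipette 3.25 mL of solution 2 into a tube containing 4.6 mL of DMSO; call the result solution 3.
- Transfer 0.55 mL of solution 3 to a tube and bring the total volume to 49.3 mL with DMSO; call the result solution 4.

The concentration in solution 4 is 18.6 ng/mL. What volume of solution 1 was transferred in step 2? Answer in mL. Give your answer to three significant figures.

Step 1: 200 μL brought to 1.5 mL → factor 1500/200 = 7.5
Step 2: v brought to 36.5 mL → factor = 36.5 mL/v
Step 3: 3.25 mL + 4.6 mL = 7.85 mL total → factor 7.85/3.25 = 2.4154
Step 4: 0.55 mL brought to 49.3 mL → factor 49.3/0.55 = 89.636
Product of known-step factors = 1623.8
Overall factor = 5.00 g/L / (18.6 ng/mL) = 2.6882 × 10^5
Step-2 factor = 2.6882 × 10^5 / 1623.8 = 165.55
v = 36.5 mL / 165.55 = 0.220 mL

0.220 mL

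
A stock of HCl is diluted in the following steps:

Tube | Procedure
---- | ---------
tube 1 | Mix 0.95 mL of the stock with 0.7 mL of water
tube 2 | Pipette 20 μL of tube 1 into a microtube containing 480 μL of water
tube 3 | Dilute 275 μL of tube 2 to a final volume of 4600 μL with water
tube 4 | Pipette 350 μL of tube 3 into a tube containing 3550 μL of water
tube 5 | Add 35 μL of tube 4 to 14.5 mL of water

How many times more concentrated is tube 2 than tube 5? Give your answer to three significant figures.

7.74 × 10^4

Step 1: 0.95 mL + 0.7 mL = 1.65 mL total → factor 1.65/0.95 = 1.7368
Step 2: 20 μL + 480 μL = 500 μL total → factor 500/20 = 25
Step 3: 275 μL brought to 4600 μL → factor 4600/275 = 16.727
Step 4: 350 μL + 3550 μL = 3900 μL total → factor 3900/350 = 11.143
Step 5: 35 μL + 14.5 mL = 14535 μL total → factor 14535/35 = 415.29
Dilution factor to tube 2 = 43.421; to tube 5 = 3.361 × 10^6
[tube 2]/[tube 5] = (factor to tube 5)/(factor to tube 2) = 3.361 × 10^6/43.421 = 7.74 × 10^4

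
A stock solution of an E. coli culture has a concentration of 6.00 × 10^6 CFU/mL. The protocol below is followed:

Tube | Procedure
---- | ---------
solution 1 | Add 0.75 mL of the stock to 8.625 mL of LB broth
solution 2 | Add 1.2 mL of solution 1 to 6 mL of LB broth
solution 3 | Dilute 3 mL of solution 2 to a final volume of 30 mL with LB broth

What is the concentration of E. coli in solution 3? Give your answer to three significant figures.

8.00 × 10^3 CFU/mL

Step 1: 0.75 mL + 8.625 mL = 9.375 mL total → factor 9.375/0.75 = 12.5
Step 2: 1.2 mL + 6 mL = 7.2 mL total → factor 7.2/1.2 = 6
Step 3: 3 mL brought to 30 mL → factor 30/3 = 10
Overall dilution factor = 12.5 × 6 × 10 = 750
Final = 6.00 × 10^6 CFU/mL / 750 = 8.00 × 10^3 CFU/mL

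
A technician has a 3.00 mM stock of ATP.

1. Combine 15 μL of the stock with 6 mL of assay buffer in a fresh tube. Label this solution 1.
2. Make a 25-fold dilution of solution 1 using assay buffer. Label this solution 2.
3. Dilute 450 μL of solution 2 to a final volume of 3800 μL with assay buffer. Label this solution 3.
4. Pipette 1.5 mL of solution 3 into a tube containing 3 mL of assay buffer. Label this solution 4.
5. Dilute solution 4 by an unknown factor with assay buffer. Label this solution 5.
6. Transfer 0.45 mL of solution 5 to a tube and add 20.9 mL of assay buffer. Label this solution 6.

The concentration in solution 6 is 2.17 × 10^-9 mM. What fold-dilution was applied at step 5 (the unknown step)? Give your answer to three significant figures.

Step 1: 15 μL + 6 mL = 6015 μL total → factor 6015/15 = 401
Step 2: 25-fold → factor 25
Step 3: 450 μL brought to 3800 μL → factor 3800/450 = 8.4444
Step 4: 1.5 mL + 3 mL = 4.5 mL total → factor 4.5/1.5 = 3
Step 5: unknown factor x
Step 6: 0.45 mL + 20.9 mL = 21.35 mL total → factor 21.35/0.45 = 47.444
Product of known-step factors = 1.2049 × 10^7
Overall factor = 3.00 mM / (2.17 × 10^-9 mM) = 1.3825 × 10^9
x = 1.3825 × 10^9 / 1.2049 × 10^7 = 115

115-fold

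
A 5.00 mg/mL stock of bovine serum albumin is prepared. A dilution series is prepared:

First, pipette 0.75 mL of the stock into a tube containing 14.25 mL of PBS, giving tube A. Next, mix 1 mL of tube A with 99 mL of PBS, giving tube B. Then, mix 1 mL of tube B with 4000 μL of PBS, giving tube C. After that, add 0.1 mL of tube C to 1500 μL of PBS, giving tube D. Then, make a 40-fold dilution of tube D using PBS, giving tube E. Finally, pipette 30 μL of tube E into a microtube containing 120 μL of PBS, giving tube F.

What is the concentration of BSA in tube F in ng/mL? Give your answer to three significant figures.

Step 1: 0.75 mL + 14.25 mL = 15 mL total → factor 15/0.75 = 20
Step 2: 1 mL + 99 mL = 100 mL total → factor 100/1 = 100
Step 3: 1 mL + 4000 μL = 5 mL total → factor 5/1 = 5
Step 4: 0.1 mL + 1500 μL = 1.6 mL total → factor 1.6/0.1 = 16
Step 5: 40-fold → factor 40
Step 6: 30 μL + 120 μL = 150 μL total → factor 150/30 = 5
Overall dilution factor = 20 × 100 × 5 × 16 × 40 × 5 = 3.2 × 10^7
Final = 5.00 mg/mL / 3.2 × 10^7 = 1.563 × 10^-7 mg/mL = 0.156 ng/mL

0.156 ng/mL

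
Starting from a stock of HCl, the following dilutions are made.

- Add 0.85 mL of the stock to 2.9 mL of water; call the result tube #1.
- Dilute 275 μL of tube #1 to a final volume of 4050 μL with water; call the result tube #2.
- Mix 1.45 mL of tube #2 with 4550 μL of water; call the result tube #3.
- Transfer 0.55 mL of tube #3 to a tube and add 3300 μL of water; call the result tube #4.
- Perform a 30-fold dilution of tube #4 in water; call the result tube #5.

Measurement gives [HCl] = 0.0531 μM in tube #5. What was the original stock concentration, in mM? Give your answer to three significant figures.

3.00 mM

Step 1: 0.85 mL + 2.9 mL = 3.75 mL total → factor 3.75/0.85 = 4.4118
Step 2: 275 μL brought to 4050 μL → factor 4050/275 = 14.727
Step 3: 1.45 mL + 4550 μL = 6 mL total → factor 6/1.45 = 4.1379
Step 4: 0.55 mL + 3300 μL = 3.85 mL total → factor 3.85/0.55 = 7
Step 5: 30-fold → factor 30
Overall dilution factor = 4.4118 × 14.727 × 4.1379 × 7 × 30 = 56460
Stock = 0.0531 μM × 56460 = 2998 μM = 3.00 mM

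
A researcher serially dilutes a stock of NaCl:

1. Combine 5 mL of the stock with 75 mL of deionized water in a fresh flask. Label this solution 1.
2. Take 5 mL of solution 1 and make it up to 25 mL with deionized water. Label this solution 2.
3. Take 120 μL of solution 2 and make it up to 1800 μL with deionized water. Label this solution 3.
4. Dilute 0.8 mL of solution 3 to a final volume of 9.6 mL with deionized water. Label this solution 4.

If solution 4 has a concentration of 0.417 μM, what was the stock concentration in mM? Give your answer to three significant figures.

Step 1: 5 mL + 75 mL = 80 mL total → factor 80/5 = 16
Step 2: 5 mL brought to 25 mL → factor 25/5 = 5
Step 3: 120 μL brought to 1800 μL → factor 1800/120 = 15
Step 4: 0.8 mL brought to 9.6 mL → factor 9.6/0.8 = 12
Overall dilution factor = 16 × 5 × 15 × 12 = 14400
Stock = 0.417 μM × 14400 = 6005 μM = 6.00 mM

6.00 mM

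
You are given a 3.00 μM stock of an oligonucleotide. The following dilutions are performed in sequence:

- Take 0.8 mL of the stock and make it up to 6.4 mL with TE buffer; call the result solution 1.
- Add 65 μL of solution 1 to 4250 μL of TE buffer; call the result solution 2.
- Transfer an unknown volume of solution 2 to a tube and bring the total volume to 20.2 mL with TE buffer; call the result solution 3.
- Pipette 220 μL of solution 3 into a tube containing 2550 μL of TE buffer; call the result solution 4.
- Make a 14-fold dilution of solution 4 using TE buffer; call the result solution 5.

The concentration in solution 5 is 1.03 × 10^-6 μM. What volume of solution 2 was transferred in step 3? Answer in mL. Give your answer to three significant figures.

0.649 mL

Step 1: 0.8 mL brought to 6.4 mL → factor 6.4/0.8 = 8
Step 2: 65 μL + 4250 μL = 4315 μL total → factor 4315/65 = 66.385
Step 3: v brought to 20.2 mL → factor = 20.2 mL/v
Step 4: 220 μL + 2550 μL = 2770 μL total → factor 2770/220 = 12.591
Step 5: 14-fold → factor 14
Product of known-step factors = 93614
Overall factor = 3.00 μM / (1.03 × 10^-6 μM) = 2.9126 × 10^6
Step-3 factor = 2.9126 × 10^6 / 93614 = 31.113
v = 20.2 mL / 31.113 = 0.649 mL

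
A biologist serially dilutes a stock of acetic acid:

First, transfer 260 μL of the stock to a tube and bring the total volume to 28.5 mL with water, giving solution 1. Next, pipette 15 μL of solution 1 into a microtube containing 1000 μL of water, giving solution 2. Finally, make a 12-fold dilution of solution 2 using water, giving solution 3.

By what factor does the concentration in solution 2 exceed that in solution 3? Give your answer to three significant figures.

12.0

Step 1: 260 μL brought to 28.5 mL → factor 28500/260 = 109.62
Step 2: 15 μL + 1000 μL = 1015 μL total → factor 1015/15 = 67.667
Step 3: 12-fold → factor 12
Dilution factor to solution 2 = 7417.3; to solution 3 = 89008
[solution 2]/[solution 3] = (factor to solution 3)/(factor to solution 2) = 89008/7417.3 = 12.0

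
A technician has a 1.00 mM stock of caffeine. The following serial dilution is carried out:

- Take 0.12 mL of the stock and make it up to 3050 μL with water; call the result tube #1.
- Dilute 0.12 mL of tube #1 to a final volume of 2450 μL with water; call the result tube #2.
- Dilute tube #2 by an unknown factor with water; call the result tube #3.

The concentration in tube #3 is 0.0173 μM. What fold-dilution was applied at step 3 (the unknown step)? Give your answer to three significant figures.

111-fold

Step 1: 0.12 mL brought to 3050 μL → factor 3.05/0.12 = 25.417
Step 2: 0.12 mL brought to 2450 μL → factor 2.45/0.12 = 20.417
Step 3: unknown factor x
Product of known-step factors = 518.92
Overall factor = 1.00 mM / (0.0173 μM) = 57803
x = 57803 / 518.92 = 111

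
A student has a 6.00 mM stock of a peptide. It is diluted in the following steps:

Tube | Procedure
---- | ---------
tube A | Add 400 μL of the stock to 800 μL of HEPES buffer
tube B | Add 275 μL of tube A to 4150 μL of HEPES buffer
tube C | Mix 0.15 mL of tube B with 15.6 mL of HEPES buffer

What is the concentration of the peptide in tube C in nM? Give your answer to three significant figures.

1.18 × 10^3 nM

Step 1: 400 μL + 800 μL = 1200 μL total → factor 1200/400 = 3
Step 2: 275 μL + 4150 μL = 4425 μL total → factor 4425/275 = 16.091
Step 3: 0.15 mL + 15.6 mL = 15.75 mL total → factor 15.75/0.15 = 105
Overall dilution factor = 3 × 16.091 × 105 = 5068.6
Final = 6.00 mM / 5068.6 = 0.001184 mM = 1.18 × 10^3 nM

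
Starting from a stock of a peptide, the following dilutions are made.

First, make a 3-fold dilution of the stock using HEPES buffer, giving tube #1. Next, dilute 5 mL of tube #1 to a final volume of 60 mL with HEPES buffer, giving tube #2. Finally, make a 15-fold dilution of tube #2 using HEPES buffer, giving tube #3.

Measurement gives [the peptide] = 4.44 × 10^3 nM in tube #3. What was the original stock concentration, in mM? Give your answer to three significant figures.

2.40 mM

Step 1: 3-fold → factor 3
Step 2: 5 mL brought to 60 mL → factor 60/5 = 12
Step 3: 15-fold → factor 15
Overall dilution factor = 3 × 12 × 15 = 540
Stock = 4.44 × 10^3 nM × 540 = 2.398 × 10^6 nM = 2.40 mM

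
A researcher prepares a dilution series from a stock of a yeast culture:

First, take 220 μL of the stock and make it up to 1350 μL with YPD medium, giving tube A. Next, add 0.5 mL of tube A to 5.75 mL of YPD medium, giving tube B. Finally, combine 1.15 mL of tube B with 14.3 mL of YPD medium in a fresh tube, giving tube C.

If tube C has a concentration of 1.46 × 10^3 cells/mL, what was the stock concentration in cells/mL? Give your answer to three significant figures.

1.50 × 10^6 cells/mL

Step 1: 220 μL brought to 1350 μL → factor 1350/220 = 6.1364
Step 2: 0.5 mL + 5.75 mL = 6.25 mL total → factor 6.25/0.5 = 12.5
Step 3: 1.15 mL + 14.3 mL = 15.45 mL total → factor 15.45/1.15 = 13.435
Overall dilution factor = 6.1364 × 12.5 × 13.435 = 1030.5
Stock = 1.46 × 10^3 cells/mL × 1030.5 = 1.50 × 10^6 cells/mL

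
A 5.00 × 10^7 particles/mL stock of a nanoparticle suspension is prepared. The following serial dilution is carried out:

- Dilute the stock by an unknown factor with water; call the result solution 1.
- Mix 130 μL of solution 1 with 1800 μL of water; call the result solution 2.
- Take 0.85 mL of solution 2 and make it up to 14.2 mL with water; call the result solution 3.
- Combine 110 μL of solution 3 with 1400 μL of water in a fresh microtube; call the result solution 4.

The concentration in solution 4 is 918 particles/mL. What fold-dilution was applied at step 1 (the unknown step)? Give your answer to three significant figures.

Step 1: unknown factor x
Step 2: 130 μL + 1800 μL = 1930 μL total → factor 1930/130 = 14.846
Step 3: 0.85 mL brought to 14.2 mL → factor 14.2/0.85 = 16.706
Step 4: 110 μL + 1400 μL = 1510 μL total → factor 1510/110 = 13.727
Product of known-step factors = 3404.6
Overall factor = 5.00 × 10^7 particles/mL / (918 particles/mL) = 54466
x = 54466 / 3404.6 = 16.0

16.0-fold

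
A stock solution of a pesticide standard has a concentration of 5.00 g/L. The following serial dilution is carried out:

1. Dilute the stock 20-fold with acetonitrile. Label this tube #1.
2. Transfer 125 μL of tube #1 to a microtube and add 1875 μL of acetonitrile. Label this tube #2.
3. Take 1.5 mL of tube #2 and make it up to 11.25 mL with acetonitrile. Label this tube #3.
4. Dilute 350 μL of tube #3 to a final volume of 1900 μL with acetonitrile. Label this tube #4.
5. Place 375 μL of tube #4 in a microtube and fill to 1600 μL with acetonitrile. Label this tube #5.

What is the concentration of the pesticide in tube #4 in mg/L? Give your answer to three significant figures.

0.384 mg/L

Step 1: 20-fold → factor 20
Step 2: 125 μL + 1875 μL = 2000 μL total → factor 2000/125 = 16
Step 3: 1.5 mL brought to 11.25 mL → factor 11.25/1.5 = 7.5
Step 4: 350 μL brought to 1900 μL → factor 1900/350 = 5.4286
Dilution factor through tube #4 = 20 × 16 × 7.5 × 5.4286 = 13029
[tube #4] = 5.00 g/L / 13029 = 0.0003838 g/L = 0.384 mg/L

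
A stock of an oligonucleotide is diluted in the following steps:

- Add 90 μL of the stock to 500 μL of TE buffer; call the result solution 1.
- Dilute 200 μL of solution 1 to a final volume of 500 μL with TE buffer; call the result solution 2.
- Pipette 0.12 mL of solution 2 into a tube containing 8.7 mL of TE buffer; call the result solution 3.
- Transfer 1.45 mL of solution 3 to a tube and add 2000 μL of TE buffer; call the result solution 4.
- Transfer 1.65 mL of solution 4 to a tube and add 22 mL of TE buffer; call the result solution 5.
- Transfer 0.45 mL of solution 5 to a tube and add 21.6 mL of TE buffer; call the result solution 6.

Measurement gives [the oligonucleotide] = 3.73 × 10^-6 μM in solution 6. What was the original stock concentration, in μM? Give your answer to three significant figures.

7.51 μM

Step 1: 90 μL + 500 μL = 590 μL total → factor 590/90 = 6.5556
Step 2: 200 μL brought to 500 μL → factor 500/200 = 2.5
Step 3: 0.12 mL + 8.7 mL = 8.82 mL total → factor 8.82/0.12 = 73.5
Step 4: 1.45 mL + 2000 μL = 3.45 mL total → factor 3.45/1.45 = 2.3793
Step 5: 1.65 mL + 22 mL = 23.65 mL total → factor 23.65/1.65 = 14.333
Step 6: 0.45 mL + 21.6 mL = 22.05 mL total → factor 22.05/0.45 = 49
Overall dilution factor = 6.5556 × 2.5 × 73.5 × 2.3793 × 14.333 × 49 = 2.0129 × 10^6
Stock = 3.73 × 10^-6 μM × 2.0129 × 10^6 = 7.51 μM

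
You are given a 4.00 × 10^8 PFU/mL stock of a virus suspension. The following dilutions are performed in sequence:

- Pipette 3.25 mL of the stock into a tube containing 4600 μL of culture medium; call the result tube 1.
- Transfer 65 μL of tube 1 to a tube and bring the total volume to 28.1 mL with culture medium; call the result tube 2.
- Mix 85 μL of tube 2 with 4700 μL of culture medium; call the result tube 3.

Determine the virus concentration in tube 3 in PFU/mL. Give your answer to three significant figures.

6.80 × 10^3 PFU/mL

Step 1: 3.25 mL + 4600 μL = 7.85 mL total → factor 7.85/3.25 = 2.4154
Step 2: 65 μL brought to 28.1 mL → factor 28100/65 = 432.31
Step 3: 85 μL + 4700 μL = 4785 μL total → factor 4785/85 = 56.294
Overall dilution factor = 2.4154 × 432.31 × 56.294 = 58782
Final = 4.00 × 10^8 PFU/mL / 58782 = 6.80 × 10^3 PFU/mL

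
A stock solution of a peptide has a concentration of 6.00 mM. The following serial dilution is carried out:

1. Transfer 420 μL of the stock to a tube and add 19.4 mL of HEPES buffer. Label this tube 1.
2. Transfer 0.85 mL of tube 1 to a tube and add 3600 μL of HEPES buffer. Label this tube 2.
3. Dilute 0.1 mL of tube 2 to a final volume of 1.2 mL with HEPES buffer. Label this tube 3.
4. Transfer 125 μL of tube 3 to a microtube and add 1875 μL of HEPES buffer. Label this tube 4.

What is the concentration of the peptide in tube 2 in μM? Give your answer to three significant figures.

24.3 μM

Step 1: 420 μL + 19.4 mL = 19820 μL total → factor 19820/420 = 47.19
Step 2: 0.85 mL + 3600 μL = 4.45 mL total → factor 4.45/0.85 = 5.2353
Dilution factor through tube 2 = 47.19 × 5.2353 = 247.06
[tube 2] = 6.00 mM / 247.06 = 0.02429 mM = 24.3 μM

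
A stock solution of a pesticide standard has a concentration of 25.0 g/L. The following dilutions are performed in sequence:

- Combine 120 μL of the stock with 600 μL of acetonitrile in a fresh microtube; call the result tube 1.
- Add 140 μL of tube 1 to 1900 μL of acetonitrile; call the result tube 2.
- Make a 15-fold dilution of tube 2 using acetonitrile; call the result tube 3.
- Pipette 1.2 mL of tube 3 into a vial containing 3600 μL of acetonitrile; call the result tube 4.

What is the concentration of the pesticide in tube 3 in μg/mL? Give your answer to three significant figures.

Step 1: 120 μL + 600 μL = 720 μL total → factor 720/120 = 6
Step 2: 140 μL + 1900 μL = 2040 μL total → factor 2040/140 = 14.571
Step 3: 15-fold → factor 15
Dilution factor through tube 3 = 6 × 14.571 × 15 = 1311.4
[tube 3] = 25.0 g/L / 1311.4 = 0.01906 g/L = 19.1 μg/mL

19.1 μg/mL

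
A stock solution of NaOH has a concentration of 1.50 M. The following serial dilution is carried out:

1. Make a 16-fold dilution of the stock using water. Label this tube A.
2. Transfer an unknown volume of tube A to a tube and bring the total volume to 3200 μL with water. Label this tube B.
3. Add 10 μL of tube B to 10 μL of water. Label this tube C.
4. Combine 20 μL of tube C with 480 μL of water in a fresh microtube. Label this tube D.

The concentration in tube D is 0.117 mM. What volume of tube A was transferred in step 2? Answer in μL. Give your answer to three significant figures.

200 μL

Step 1: 16-fold → factor 16
Step 2: v brought to 3200 μL → factor = 3200 μL/v
Step 3: 10 μL + 10 μL = 20 μL total → factor 20/10 = 2
Step 4: 20 μL + 480 μL = 500 μL total → factor 500/20 = 25
Product of known-step factors = 800
Overall factor = 1.50 M / (0.117 mM) = 12821
Step-2 factor = 12821 / 800 = 16.026
v = 3200 μL / 16.026 = 200 μL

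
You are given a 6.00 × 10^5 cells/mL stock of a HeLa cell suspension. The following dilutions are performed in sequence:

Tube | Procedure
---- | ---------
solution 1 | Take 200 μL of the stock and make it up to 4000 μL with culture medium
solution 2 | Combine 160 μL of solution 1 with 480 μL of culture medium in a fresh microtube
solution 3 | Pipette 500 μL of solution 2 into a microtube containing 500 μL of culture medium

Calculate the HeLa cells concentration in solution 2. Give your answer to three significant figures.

Step 1: 200 μL brought to 4000 μL → factor 4000/200 = 20
Step 2: 160 μL + 480 μL = 640 μL total → factor 640/160 = 4
Dilution factor through solution 2 = 20 × 4 = 80
[solution 2] = 6.00 × 10^5 cells/mL / 80 = 7.50 × 10^3 cells/mL

7.50 × 10^3 cells/mL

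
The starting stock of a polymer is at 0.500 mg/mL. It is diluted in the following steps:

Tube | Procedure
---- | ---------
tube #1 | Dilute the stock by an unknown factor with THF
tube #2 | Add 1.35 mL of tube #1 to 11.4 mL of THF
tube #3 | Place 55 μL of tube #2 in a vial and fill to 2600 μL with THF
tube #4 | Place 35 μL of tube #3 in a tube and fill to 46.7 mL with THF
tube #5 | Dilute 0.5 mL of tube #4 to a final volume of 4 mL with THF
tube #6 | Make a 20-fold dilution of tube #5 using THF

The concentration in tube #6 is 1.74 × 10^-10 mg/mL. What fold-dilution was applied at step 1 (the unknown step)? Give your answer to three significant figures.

30.1-fold

Step 1: unknown factor x
Step 2: 1.35 mL + 11.4 mL = 12.75 mL total → factor 12.75/1.35 = 9.4444
Step 3: 55 μL brought to 2600 μL → factor 2600/55 = 47.273
Step 4: 35 μL brought to 46.7 mL → factor 46700/35 = 1334.3
Step 5: 0.5 mL brought to 4 mL → factor 4/0.5 = 8
Step 6: 20-fold → factor 20
Product of known-step factors = 9.5314 × 10^7
Overall factor = 0.500 mg/mL / (1.74 × 10^-10 mg/mL) = 2.8736 × 10^9
x = 2.8736 × 10^9 / 9.5314 × 10^7 = 30.1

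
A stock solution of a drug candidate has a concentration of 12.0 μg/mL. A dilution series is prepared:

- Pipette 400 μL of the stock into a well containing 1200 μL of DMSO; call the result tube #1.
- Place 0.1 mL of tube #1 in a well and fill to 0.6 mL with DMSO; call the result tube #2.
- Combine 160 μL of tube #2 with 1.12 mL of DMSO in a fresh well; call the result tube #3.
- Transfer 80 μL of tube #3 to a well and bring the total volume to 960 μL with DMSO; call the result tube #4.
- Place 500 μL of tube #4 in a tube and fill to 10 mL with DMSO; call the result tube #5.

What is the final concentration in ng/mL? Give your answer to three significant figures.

Step 1: 400 μL + 1200 μL = 1600 μL total → factor 1600/400 = 4
Step 2: 0.1 mL brought to 0.6 mL → factor 0.6/0.1 = 6
Step 3: 160 μL + 1.12 mL = 1280 μL total → factor 1280/160 = 8
Step 4: 80 μL brought to 960 μL → factor 960/80 = 12
Step 5: 500 μL brought to 10 mL → factor 10000/500 = 20
Overall dilution factor = 4 × 6 × 8 × 12 × 20 = 46080
Final = 12.0 μg/mL / 46080 = 0.0002604 μg/mL = 0.260 ng/mL

0.260 ng/mL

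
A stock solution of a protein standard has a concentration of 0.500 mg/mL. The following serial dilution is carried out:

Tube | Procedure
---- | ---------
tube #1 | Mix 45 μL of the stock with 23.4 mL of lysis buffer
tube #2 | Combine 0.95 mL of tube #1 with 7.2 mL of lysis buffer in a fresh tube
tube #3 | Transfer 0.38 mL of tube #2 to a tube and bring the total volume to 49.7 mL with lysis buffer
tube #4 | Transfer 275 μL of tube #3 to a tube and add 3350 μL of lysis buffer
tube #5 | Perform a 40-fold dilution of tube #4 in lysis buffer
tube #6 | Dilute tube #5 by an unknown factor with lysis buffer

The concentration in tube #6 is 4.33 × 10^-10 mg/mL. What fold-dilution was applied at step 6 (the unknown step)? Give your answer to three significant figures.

Step 1: 45 μL + 23.4 mL = 23445 μL total → factor 23445/45 = 521
Step 2: 0.95 mL + 7.2 mL = 8.15 mL total → factor 8.15/0.95 = 8.5789
Step 3: 0.38 mL brought to 49.7 mL → factor 49.7/0.38 = 130.79
Step 4: 275 μL + 3350 μL = 3625 μL total → factor 3625/275 = 13.182
Step 5: 40-fold → factor 40
Step 6: unknown factor x
Product of known-step factors = 3.0823 × 10^8
Overall factor = 0.500 mg/mL / (4.33 × 10^-10 mg/mL) = 1.1547 × 10^9
x = 1.1547 × 10^9 / 3.0823 × 10^8 = 3.75

3.75-fold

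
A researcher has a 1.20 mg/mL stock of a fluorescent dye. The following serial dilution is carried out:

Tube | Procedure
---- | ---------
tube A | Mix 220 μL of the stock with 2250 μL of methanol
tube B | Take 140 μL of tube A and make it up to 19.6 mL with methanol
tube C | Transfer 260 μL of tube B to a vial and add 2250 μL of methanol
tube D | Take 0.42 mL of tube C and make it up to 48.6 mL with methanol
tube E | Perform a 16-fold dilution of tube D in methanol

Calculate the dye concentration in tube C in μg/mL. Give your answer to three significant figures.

0.0791 μg/mL

Step 1: 220 μL + 2250 μL = 2470 μL total → factor 2470/220 = 11.227
Step 2: 140 μL brought to 19.6 mL → factor 19600/140 = 140
Step 3: 260 μL + 2250 μL = 2510 μL total → factor 2510/260 = 9.6538
Dilution factor through tube C = 11.227 × 140 × 9.6538 = 15174
[tube C] = 1.20 mg/mL / 15174 = 7.908 × 10^-5 mg/mL = 0.0791 μg/mL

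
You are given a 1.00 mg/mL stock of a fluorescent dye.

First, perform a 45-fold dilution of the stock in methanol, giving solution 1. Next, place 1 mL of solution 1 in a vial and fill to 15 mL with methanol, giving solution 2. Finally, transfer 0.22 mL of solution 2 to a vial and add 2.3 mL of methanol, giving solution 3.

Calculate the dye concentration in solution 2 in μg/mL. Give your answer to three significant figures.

Step 1: 45-fold → factor 45
Step 2: 1 mL brought to 15 mL → factor 15/1 = 15
Dilution factor through solution 2 = 45 × 15 = 675
[solution 2] = 1.00 mg/mL / 675 = 0.001481 mg/mL = 1.48 μg/mL

1.48 μg/mL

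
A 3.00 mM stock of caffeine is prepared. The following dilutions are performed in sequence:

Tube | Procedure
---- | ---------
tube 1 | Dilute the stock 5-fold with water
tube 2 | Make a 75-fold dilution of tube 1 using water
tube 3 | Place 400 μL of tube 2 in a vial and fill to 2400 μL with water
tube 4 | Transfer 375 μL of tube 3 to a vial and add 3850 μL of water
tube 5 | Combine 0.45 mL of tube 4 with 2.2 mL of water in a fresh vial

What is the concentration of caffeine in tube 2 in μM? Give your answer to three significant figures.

Step 1: 5-fold → factor 5
Step 2: 75-fold → factor 75
Dilution factor through tube 2 = 5 × 75 = 375
[tube 2] = 3.00 mM / 375 = 0.008000 mM = 8.00 μM

8.00 μM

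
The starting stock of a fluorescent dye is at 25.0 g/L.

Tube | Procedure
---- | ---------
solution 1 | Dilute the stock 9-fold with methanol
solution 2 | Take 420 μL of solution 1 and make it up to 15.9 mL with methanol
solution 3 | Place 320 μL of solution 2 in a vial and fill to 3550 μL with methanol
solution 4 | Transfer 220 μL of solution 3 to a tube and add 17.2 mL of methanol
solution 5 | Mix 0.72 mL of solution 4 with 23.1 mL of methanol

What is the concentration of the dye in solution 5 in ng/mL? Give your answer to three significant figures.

Step 1: 9-fold → factor 9
Step 2: 420 μL brought to 15.9 mL → factor 15900/420 = 37.857
Step 3: 320 μL brought to 3550 μL → factor 3550/320 = 11.094
Step 4: 220 μL + 17.2 mL = 17420 μL total → factor 17420/220 = 79.182
Step 5: 0.72 mL + 23.1 mL = 23.82 mL total → factor 23.82/0.72 = 33.083
Overall dilution factor = 9 × 37.857 × 11.094 × 79.182 × 33.083 = 9.9016 × 10^6
Final = 25.0 g/L / 9.9016 × 10^6 = 2.525 × 10^-6 g/L = 2.52 ng/mL

2.52 ng/mL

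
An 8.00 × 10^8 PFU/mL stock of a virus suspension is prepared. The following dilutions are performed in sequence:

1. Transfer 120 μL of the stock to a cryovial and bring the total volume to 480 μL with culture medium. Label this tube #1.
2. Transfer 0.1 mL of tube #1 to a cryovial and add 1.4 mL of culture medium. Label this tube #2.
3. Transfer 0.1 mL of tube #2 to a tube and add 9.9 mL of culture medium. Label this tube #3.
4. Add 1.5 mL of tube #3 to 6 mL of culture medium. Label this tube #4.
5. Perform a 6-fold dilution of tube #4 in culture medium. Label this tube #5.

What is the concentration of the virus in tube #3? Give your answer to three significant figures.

Step 1: 120 μL brought to 480 μL → factor 480/120 = 4
Step 2: 0.1 mL + 1.4 mL = 1.5 mL total → factor 1.5/0.1 = 15
Step 3: 0.1 mL + 9.9 mL = 10 mL total → factor 10/0.1 = 100
Dilution factor through tube #3 = 4 × 15 × 100 = 6000
[tube #3] = 8.00 × 10^8 PFU/mL / 6000 = 1.33 × 10^5 PFU/mL

1.33 × 10^5 PFU/mL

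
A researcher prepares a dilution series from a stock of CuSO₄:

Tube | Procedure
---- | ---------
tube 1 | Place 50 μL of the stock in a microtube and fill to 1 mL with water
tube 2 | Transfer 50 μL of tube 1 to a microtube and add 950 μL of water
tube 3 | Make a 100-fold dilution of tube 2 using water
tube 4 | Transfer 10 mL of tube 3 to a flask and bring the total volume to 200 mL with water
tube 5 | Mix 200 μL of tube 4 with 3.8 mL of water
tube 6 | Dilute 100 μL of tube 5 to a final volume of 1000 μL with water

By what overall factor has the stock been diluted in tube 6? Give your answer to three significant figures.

Step 1: 50 μL brought to 1 mL → factor 1000/50 = 20
Step 2: 50 μL + 950 μL = 1000 μL total → factor 1000/50 = 20
Step 3: 100-fold → factor 100
Step 4: 10 mL brought to 200 mL → factor 200/10 = 20
Step 5: 200 μL + 3.8 mL = 4000 μL total → factor 4000/200 = 20
Step 6: 100 μL brought to 1000 μL → factor 1000/100 = 10
Overall dilution factor = 20 × 20 × 100 × 20 × 20 × 10 = 1.6 × 10^8

1.60 × 10^8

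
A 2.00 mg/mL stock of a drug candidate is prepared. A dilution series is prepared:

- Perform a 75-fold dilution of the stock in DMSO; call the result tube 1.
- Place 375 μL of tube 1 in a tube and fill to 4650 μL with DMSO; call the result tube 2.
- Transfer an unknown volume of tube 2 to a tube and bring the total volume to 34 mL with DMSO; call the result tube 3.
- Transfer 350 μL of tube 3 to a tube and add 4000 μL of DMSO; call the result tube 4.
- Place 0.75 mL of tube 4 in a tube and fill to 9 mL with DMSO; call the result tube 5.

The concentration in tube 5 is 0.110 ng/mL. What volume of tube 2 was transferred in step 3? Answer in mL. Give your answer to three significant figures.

0.259 mL

Step 1: 75-fold → factor 75
Step 2: 375 μL brought to 4650 μL → factor 4650/375 = 12.4
Step 3: v brought to 34 mL → factor = 34 mL/v
Step 4: 350 μL + 4000 μL = 4350 μL total → factor 4350/350 = 12.429
Step 5: 0.75 mL brought to 9 mL → factor 9/0.75 = 12
Product of known-step factors = 1.387 × 10^5
Overall factor = 2.00 mg/mL / (0.110 ng/mL) = 1.8182 × 10^7
Step-3 factor = 1.8182 × 10^7 / 1.387 × 10^5 = 131.08
v = 34 mL / 131.08 = 0.259 mL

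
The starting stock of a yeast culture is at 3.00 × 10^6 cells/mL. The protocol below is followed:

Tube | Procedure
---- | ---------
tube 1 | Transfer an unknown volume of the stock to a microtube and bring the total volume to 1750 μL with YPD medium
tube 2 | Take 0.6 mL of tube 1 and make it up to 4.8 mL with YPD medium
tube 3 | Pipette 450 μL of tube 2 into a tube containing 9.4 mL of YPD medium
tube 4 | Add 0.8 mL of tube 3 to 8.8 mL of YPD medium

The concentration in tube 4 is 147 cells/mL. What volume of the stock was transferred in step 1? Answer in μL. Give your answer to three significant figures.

180 μL

Step 1: v brought to 1750 μL → factor = 1750 μL/v
Step 2: 0.6 mL brought to 4.8 mL → factor 4.8/0.6 = 8
Step 3: 450 μL + 9.4 mL = 9850 μL total → factor 9850/450 = 21.889
Step 4: 0.8 mL + 8.8 mL = 9.6 mL total → factor 9.6/0.8 = 12
Product of known-step factors = 2101.3
Overall factor = 3.00 × 10^6 cells/mL / (147 cells/mL) = 20408
Step-1 factor = 20408 / 2101.3 = 9.712
v = 1750 μL / 9.712 = 180 μL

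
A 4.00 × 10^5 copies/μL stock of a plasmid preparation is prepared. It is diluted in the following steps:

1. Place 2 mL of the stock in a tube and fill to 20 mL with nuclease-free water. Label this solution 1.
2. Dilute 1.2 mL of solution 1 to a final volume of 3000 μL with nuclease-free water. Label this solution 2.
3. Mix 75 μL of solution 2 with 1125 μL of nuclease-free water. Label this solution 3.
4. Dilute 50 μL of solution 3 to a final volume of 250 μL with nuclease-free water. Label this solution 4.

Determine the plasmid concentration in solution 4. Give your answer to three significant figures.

Step 1: 2 mL brought to 20 mL → factor 20/2 = 10
Step 2: 1.2 mL brought to 3000 μL → factor 3/1.2 = 2.5
Step 3: 75 μL + 1125 μL = 1200 μL total → factor 1200/75 = 16
Step 4: 50 μL brought to 250 μL → factor 250/50 = 5
Overall dilution factor = 10 × 2.5 × 16 × 5 = 2000
Final = 4.00 × 10^5 copies/μL / 2000 = 200 copies/μL

200 copies/μL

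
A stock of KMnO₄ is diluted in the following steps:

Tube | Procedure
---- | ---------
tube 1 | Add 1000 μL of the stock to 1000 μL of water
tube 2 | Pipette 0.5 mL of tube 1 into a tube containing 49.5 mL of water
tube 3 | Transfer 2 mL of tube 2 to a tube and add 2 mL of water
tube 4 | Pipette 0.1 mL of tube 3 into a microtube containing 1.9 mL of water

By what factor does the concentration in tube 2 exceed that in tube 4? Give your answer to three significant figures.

Step 1: 1000 μL + 1000 μL = 2000 μL total → factor 2000/1000 = 2
Step 2: 0.5 mL + 49.5 mL = 50 mL total → factor 50/0.5 = 100
Step 3: 2 mL + 2 mL = 4 mL total → factor 4/2 = 2
Step 4: 0.1 mL + 1.9 mL = 2 mL total → factor 2/0.1 = 20
Dilution factor to tube 2 = 200; to tube 4 = 8000
[tube 2]/[tube 4] = (factor to tube 4)/(factor to tube 2) = 8000/200 = 40.0

40.0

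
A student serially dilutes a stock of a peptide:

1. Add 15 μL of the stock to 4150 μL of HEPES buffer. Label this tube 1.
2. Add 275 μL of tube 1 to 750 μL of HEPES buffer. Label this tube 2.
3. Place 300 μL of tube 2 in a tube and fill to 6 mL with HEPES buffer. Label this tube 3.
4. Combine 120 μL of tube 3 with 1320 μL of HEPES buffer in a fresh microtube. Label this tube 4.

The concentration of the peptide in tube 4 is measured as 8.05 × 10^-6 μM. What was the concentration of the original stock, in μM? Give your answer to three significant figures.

Step 1: 15 μL + 4150 μL = 4165 μL total → factor 4165/15 = 277.67
Step 2: 275 μL + 750 μL = 1025 μL total → factor 1025/275 = 3.7273
Step 3: 300 μL brought to 6 mL → factor 6000/300 = 20
Step 4: 120 μL + 1320 μL = 1440 μL total → factor 1440/120 = 12
Overall dilution factor = 277.67 × 3.7273 × 20 × 12 = 2.4839 × 10^5
Stock = 8.05 × 10^-6 μM × 2.4839 × 10^5 = 2.00 μM

2.00 μM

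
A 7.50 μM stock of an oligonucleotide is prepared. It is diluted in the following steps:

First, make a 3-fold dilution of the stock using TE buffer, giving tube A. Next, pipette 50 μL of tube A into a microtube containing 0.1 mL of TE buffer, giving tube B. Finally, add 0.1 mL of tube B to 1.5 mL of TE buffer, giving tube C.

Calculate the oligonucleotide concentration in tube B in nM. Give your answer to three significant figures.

833 nM

Step 1: 3-fold → factor 3
Step 2: 50 μL + 0.1 mL = 150 μL total → factor 150/50 = 3
Dilution factor through tube B = 3 × 3 = 9
[tube B] = 7.50 μM / 9 = 0.8333 μM = 833 nM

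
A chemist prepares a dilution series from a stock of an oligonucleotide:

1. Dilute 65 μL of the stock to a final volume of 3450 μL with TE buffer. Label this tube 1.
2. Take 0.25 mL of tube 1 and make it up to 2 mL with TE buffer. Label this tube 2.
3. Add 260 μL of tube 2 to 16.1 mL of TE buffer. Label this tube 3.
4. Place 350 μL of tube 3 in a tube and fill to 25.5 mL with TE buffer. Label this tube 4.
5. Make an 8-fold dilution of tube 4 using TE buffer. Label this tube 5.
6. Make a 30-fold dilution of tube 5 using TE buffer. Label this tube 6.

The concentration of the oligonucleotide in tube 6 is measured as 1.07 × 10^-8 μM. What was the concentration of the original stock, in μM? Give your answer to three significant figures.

Step 1: 65 μL brought to 3450 μL → factor 3450/65 = 53.077
Step 2: 0.25 mL brought to 2 mL → factor 2/0.25 = 8
Step 3: 260 μL + 16.1 mL = 16360 μL total → factor 16360/260 = 62.923
Step 4: 350 μL brought to 25.5 mL → factor 25500/350 = 72.857
Step 5: 8-fold → factor 8
Step 6: 30-fold → factor 30
Overall dilution factor = 53.077 × 8 × 62.923 × 72.857 × 8 × 30 = 4.6719 × 10^8
Stock = 1.07 × 10^-8 μM × 4.6719 × 10^8 = 5.00 μM

5.00 μM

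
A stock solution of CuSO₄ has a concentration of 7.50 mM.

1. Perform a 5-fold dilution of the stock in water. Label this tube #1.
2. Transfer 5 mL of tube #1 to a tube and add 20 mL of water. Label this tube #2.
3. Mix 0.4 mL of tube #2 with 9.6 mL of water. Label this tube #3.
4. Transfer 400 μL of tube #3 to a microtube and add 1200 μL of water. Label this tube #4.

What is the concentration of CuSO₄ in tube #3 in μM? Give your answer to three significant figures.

Step 1: 5-fold → factor 5
Step 2: 5 mL + 20 mL = 25 mL total → factor 25/5 = 5
Step 3: 0.4 mL + 9.6 mL = 10 mL total → factor 10/0.4 = 25
Dilution factor through tube #3 = 5 × 5 × 25 = 625
[tube #3] = 7.50 mM / 625 = 0.01200 mM = 12.0 μM

12.0 μM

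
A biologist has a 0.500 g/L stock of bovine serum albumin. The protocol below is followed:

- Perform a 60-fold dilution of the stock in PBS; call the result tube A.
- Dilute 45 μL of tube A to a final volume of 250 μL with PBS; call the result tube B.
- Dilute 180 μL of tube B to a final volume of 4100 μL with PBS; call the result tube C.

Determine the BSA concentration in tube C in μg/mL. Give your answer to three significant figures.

0.0659 μg/mL

Step 1: 60-fold → factor 60
Step 2: 45 μL brought to 250 μL → factor 250/45 = 5.5556
Step 3: 180 μL brought to 4100 μL → factor 4100/180 = 22.778
Overall dilution factor = 60 × 5.5556 × 22.778 = 7592.6
Final = 0.500 g/L / 7592.6 = 6.585 × 10^-5 g/L = 0.0659 μg/mL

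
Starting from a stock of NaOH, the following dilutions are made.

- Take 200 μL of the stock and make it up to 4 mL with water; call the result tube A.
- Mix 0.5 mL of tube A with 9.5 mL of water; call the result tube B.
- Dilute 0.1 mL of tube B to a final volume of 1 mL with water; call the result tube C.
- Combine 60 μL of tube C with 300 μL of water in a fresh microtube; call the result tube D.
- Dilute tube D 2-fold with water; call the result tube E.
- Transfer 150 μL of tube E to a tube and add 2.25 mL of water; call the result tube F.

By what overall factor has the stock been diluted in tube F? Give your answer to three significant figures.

7.68 × 10^5

Step 1: 200 μL brought to 4 mL → factor 4000/200 = 20
Step 2: 0.5 mL + 9.5 mL = 10 mL total → factor 10/0.5 = 20
Step 3: 0.1 mL brought to 1 mL → factor 1/0.1 = 10
Step 4: 60 μL + 300 μL = 360 μL total → factor 360/60 = 6
Step 5: 2-fold → factor 2
Step 6: 150 μL + 2.25 mL = 2400 μL total → factor 2400/150 = 16
Overall dilution factor = 20 × 20 × 10 × 6 × 2 × 16 = 7.68 × 10^5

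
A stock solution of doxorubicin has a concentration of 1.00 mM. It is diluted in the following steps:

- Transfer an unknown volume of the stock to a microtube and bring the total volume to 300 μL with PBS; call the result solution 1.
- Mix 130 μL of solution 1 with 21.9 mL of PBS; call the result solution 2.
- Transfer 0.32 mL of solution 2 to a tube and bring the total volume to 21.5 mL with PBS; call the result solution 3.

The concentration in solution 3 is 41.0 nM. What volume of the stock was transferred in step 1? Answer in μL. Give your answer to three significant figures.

Step 1: v brought to 300 μL → factor = 300 μL/v
Step 2: 130 μL + 21.9 mL = 22030 μL total → factor 22030/130 = 169.46
Step 3: 0.32 mL brought to 21.5 mL → factor 21.5/0.32 = 67.188
Product of known-step factors = 11386
Overall factor = 1.00 mM / (41.0 nM) = 24390
Step-1 factor = 24390 / 11386 = 2.1422
v = 300 μL / 2.1422 = 140 μL

140 μL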